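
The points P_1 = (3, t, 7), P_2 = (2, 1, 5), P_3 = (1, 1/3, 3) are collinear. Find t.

5/3

Direction P_2P_3 = (-1, -2/3, -2). From the x-coordinate of P_1, the parameter along the line is τ = (3 − 2)/(-1) = -1.
Then t = 1 + (-1)·(-2/3) = 5/3.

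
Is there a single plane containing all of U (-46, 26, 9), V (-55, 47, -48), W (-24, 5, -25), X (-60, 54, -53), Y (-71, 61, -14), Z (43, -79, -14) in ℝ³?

The plane through U, V, W has normal n = UV × UW = (-1911, -1560, -273) and equation n·P = 44889.
Checking the remaining points: n·X = 44889, n·Y = 44343, n·Z = 44889.
Since n·Y = 44343 ≠ 44889, Y is off the plane and the points are not all coplanar.

No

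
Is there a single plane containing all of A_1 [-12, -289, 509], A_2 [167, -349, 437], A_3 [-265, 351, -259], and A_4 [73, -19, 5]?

No

The four points are coplanar iff the 3×3 determinant with rows A_1A_2, A_1A_3, A_1A_4 is zero.
Rows: (179, -60, -72), (-253, 640, -768), (85, 270, -504).
Expanding along the first row: (179)(-115200) − (-60)(192792) + (-72)(-122710) = -218160.
Nonzero ⇒ not coplanar.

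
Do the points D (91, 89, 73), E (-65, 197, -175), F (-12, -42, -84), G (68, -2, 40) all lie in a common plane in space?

Yes

With D as base: DE = (-156, 108, -248), DF = (-103, -131, -157), DG = (-23, -91, -33).
DF × DG = (-9964, 212, 6360).
DE · (DF × DG) = 0.
The scalar triple product vanishes, so the four points are coplanar.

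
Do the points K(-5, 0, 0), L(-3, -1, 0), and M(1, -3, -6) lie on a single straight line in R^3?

No

KL = (2, -1, 0), KM = (6, -3, -6).
KL × KM = (6, 12, 0).
The cross product is nonzero, so the points do not lie on one line.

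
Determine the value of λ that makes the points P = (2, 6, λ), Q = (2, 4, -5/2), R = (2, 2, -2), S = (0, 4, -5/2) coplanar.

-3

The points are coplanar iff PQ · (PR × PS) = 0.
Expanding, this is linear in λ: (4)λ + (12) = 0.
So λ = -3.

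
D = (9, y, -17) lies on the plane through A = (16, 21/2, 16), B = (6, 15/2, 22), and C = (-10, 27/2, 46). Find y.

-39/2

The plane through A, B, C has equation −108x + 144y − 108z = -1944.
Substituting D: (144)y + (864) = -1944, so y = -39/2.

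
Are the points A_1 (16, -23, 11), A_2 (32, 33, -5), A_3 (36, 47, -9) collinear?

A_1A_2 = (16, 56, -16), A_1A_3 = (20, 70, -20).
Each component of A_1A_3 is 5/4 times the corresponding component of A_1A_2, so A_1A_3 = 5/4·A_1A_2 and the points are collinear.

Yes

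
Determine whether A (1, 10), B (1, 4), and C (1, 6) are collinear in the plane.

Yes

AB = (0, -6), AC = (0, -4).
Twice the signed area of △ABC is (0)(-4) − (-6)(0) = 0.
The triangle is degenerate (zero area), so the points are collinear.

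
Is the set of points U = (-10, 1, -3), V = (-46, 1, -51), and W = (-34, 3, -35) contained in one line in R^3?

No

UV = (-36, 0, -48), UW = (-24, 2, -32).
Comparing components 2 and 3: (0)(-32) − (-48)(2) = 96 ≠ 0, so UV and UW are not parallel and the points are not collinear.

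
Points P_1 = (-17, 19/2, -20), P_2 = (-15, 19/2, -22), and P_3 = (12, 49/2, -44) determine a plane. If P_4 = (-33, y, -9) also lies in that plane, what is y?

Coplanarity requires P_1P_2 · (P_1P_3 × P_1P_4) = 0.
P_1P_2 = (2, 0, -2), P_1P_3 = (29, 15, -24); the triple product is linear in y with coefficient -10 and constant term -55.
Setting it to zero: y = -11/2.

-11/2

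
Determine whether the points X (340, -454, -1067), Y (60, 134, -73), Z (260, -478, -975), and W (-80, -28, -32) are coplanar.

Yes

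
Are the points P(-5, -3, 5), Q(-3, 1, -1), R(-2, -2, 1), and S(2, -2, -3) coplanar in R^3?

Yes

With P as base: PQ = (2, 4, -6), PR = (3, 1, -4), PS = (7, 1, -8).
PR × PS = (-4, -4, -4).
PQ · (PR × PS) = 0.
The scalar triple product vanishes, so the four points are coplanar.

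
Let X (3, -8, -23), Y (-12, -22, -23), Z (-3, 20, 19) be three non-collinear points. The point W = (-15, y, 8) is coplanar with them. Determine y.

0

Coplanarity requires XY · (XZ × XW) = 0.
XY = (-15, -14, 0), XZ = (-6, 28, 42); the triple product is linear in y with coefficient 630 and constant term 0.
Setting it to zero: y = 0.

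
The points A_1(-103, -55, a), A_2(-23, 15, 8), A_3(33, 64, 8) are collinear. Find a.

8

Collinearity requires A_1A_2 × A_1A_3 = 0; each component is linear in a.
The x-component gives (49)a + (-392) = 0, so a = 8.
The remaining components then also vanish.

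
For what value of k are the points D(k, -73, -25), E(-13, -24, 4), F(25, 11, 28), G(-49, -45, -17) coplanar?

The points are coplanar iff DE · (DF × DG) = 0.
Expanding, this is linear in k: (231)k + (13167) = 0.
So k = -57.

-57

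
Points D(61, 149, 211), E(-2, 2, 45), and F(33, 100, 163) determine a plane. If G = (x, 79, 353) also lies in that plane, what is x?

The plane through D, E, F has equation −1078x + 1624y − 1029z = -40901.
Substituting G: (-1078)x + (-234941) = -40901, so x = -180.

-180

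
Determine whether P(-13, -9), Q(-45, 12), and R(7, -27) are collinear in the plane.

PQ = (-32, 21), PR = (20, -18).
If collinear, PR would be a scalar multiple of PQ. But (-32)·(-18) ≠ (21)·(20) (difference 156), so they are not parallel; the points are not collinear.

No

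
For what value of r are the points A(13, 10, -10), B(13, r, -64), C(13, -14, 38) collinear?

Direction AC = (0, -24, 48). From the z-coordinate of B, the parameter along the line is τ = (-64 − (-10))/48 = -9/8.
Then r = 10 + (-9/8)·(-24) = 37.

37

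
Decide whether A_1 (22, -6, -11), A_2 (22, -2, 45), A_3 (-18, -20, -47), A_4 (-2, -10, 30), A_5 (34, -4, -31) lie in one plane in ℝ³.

No

The plane through A_1, A_2, A_3 has normal n = A_1A_2 × A_1A_3 = (640, -2240, 160) and equation n·P = 25760.
Checking the remaining points: n·A_4 = 25920, n·A_5 = 25760.
Since n·A_4 = 25920 ≠ 25760, A_4 is off the plane and the points are not all coplanar.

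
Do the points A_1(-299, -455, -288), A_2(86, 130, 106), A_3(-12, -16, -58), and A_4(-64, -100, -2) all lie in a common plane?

The four points are coplanar iff the 3×3 determinant with rows A_1A_2, A_1A_3, A_1A_4 is zero.
Rows: (385, 585, 394), (287, 439, 230), (235, 355, 286).
Expanding along the first row: (385)(43904) − (585)(28032) + (394)(-1280) = 0.
Zero determinant ⇒ coplanar.

Yes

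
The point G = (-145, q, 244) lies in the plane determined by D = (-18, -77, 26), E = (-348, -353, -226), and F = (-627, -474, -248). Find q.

2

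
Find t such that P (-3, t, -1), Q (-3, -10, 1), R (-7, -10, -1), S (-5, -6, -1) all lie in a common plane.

-2

Coplanarity ⇔ det[PQ; PR; PS] = 0.
Expanding, this is linear in t: (4)t + (8) = 0.
So t = -2.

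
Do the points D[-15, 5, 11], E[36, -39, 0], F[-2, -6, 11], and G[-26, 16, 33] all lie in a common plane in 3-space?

A normal to the plane through D, E, F is n = DE × DF = (-121, -143, 11).
The plane has equation n·P = 1221. For G: n·G = 1221.
Equal, so G lies in the plane and all four are coplanar.

Yes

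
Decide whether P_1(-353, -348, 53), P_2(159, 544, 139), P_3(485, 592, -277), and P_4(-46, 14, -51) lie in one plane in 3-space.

No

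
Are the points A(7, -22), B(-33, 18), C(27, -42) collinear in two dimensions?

Yes

AB = (-40, 40), AC = (20, -20).
Twice the signed area of △ABC is (-40)(-20) − (40)(20) = 0.
The triangle is degenerate (zero area), so the points are collinear.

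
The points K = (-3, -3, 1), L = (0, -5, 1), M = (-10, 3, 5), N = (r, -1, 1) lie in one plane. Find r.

Normal to plane KLM: n = (-8, -12, 4); plane equation n·P = 64.
Requiring n·N = 64: (-8)r + (16) = 64.
So r = -6.

-6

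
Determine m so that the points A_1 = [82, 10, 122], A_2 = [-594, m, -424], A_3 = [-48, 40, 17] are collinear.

166

Collinearity requires A_1A_2 × A_1A_3 = 0; each component is linear in m.
The x-component gives (-105)m + (17430) = 0, so m = 166.
The remaining components then also vanish.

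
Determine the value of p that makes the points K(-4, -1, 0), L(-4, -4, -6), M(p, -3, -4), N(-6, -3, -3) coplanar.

-4

Normal to plane KLN: n = (-3, 12, -6); plane equation n·P = 0.
Requiring n·M = 0: (-3)p + (-12) = 0.
So p = -4.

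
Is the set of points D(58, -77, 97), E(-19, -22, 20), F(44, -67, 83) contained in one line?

DE = (-77, 55, -77), DF = (-14, 10, -14).
Each component of DF is 2/11 times the corresponding component of DE, so DF = 2/11·DE and the points are collinear.

Yes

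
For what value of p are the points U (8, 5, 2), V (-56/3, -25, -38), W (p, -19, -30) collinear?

-40/3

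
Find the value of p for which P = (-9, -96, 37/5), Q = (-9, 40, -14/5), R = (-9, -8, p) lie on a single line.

4/5

Direction PQ = (0, 136, -51/5). From the y-coordinate of R, the parameter along the line is τ = (-8 − (-96))/136 = 11/17.
Then p = 37/5 + 11/17·(-51/5) = 4/5.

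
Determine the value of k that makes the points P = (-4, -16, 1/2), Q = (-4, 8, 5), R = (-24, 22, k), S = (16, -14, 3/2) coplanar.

7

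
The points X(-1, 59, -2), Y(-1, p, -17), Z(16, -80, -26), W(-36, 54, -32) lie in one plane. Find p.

4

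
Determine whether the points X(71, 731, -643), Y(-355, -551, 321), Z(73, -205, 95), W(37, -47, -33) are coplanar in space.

No

With X as base: XY = (-426, -1282, 964), XZ = (2, -936, 738), XW = (-34, -778, 610).
XZ × XW = (3204, -26312, -33380).
XY · (XZ × XW) = 188760.
Since 188760 ≠ 0, the four points are not coplanar.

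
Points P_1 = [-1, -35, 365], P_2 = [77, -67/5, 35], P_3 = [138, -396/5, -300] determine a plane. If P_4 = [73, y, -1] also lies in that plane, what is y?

Coplanarity requires P_1P_2 · (P_1P_3 × P_1P_4) = 0.
P_1P_2 = (78, 108/5, -330), P_1P_3 = (139, -221/5, -665); the triple product is linear in y with coefficient 6000 and constant term 428400.
Setting it to zero: y = -357/5.

-357/5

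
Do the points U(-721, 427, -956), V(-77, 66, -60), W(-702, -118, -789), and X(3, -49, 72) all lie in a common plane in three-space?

With U as base: UV = (644, -361, 896), UW = (19, -545, 167), UX = (724, -476, 1028).
UW × UX = (-480768, 101376, 385536).
UV · (UW × UX) = -771072.
Since -771072 ≠ 0, the four points are not coplanar.

No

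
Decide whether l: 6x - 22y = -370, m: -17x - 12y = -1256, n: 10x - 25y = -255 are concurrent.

Intersecting l and m: solving the 2×2 system gives (x, y) = (52, 31).
Substitute into n: (10)(52) + (-25)(31) = -255.
This equals -255, so (52, 31) lies on all three lines and they are concurrent.

Yes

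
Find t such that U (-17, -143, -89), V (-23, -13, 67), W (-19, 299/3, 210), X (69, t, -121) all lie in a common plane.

-683/3

Coplanarity ⇔ det[UV; UW; UX] = 0.
Expanding, this is linear in t: (1482)t + (337402) = 0.
So t = -683/3.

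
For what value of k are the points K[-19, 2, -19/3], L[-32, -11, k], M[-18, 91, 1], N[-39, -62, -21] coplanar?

-41/3

Coplanarity ⇔ det[KL; KM; KN] = 0.
Expanding, this is linear in k: (1716)k + (23452) = 0.
So k = -41/3.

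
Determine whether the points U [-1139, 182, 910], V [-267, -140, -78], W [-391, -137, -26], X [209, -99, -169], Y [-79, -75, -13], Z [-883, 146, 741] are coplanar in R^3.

Yes

The plane through U, V, W has normal n = UV × UW = (-13780, 77168, -37312) and equation n·P = -4213924.
Checking the remaining points: n·X = -4213924, n·Y = -4213924, n·Z = -4213924.
All equal -4213924, so all 6 points lie in one plane.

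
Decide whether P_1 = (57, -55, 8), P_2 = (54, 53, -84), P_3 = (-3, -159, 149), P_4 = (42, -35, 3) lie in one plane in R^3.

Yes

With P_1 as base: P_1P_2 = (-3, 108, -92), P_1P_3 = (-60, -104, 141), P_1P_4 = (-15, 20, -5).
P_1P_3 × P_1P_4 = (-2300, -2415, -2760).
P_1P_2 · (P_1P_3 × P_1P_4) = 0.
The scalar triple product vanishes, so the four points are coplanar.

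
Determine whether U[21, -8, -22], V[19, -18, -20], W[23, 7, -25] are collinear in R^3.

UV = (-2, -10, 2), UW = (2, 15, -3).
Comparing components 3 and 1: (2)(2) − (-2)(-3) = -2 ≠ 0, so UV and UW are not parallel and the points are not collinear.

No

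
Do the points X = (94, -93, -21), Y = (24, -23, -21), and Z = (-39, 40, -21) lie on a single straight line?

XY = (-70, 70, 0), XZ = (-133, 133, 0).
Each component of XZ is 19/10 times the corresponding component of XY, so XZ = 19/10·XY and the points are collinear.

Yes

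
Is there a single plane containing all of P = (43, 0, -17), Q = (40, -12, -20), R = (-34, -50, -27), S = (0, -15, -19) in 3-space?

No

The four points are coplanar iff the 3×3 determinant with rows PQ, PR, PS is zero.
Rows: (-3, -12, -3), (-77, -50, -10), (-43, -15, -2).
Expanding along the first row: (-3)(-50) − (-12)(-276) + (-3)(-995) = -177.
Nonzero ⇒ not coplanar.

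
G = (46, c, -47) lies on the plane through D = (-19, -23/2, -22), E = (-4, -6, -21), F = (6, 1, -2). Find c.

7

A normal to the plane is n = DE × DF = (195/2, -275, 50).
G lies in the plane iff n · DG = 0.
This gives (-275)c + (1925) = 0, so c = 7.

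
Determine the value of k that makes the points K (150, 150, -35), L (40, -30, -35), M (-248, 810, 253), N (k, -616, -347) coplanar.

550

Normal to plane KLM: n = (-51840, 31680, -144240); plane equation n·P = 2024400.
Requiring n·N = 2024400: (-51840)k + (30536400) = 2024400.
So k = 550.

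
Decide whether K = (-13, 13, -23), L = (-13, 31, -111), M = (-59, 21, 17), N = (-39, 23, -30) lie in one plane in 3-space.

The four points are coplanar iff the 3×3 determinant with rows KL, KM, KN is zero.
Rows: (0, 18, -88), (-46, 8, 40), (-26, 10, -7).
Expanding along the first row: (0)(-456) − (18)(1362) + (-88)(-252) = -2340.
Nonzero ⇒ not coplanar.

No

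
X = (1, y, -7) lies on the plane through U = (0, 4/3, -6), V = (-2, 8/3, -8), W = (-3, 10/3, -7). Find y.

2/3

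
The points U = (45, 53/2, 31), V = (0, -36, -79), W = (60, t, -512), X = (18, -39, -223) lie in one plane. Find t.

-39

Normal to plane UVX: n = (8670, -8460, 1260); plane equation n·P = 205020.
Requiring n·W = 205020: (-8460)t + (-124920) = 205020.
So t = -39.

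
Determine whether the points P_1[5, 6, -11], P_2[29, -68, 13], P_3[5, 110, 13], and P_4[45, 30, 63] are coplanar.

With P_1 as base: P_1P_2 = (24, -74, 24), P_1P_3 = (0, 104, 24), P_1P_4 = (40, 24, 74).
P_1P_3 × P_1P_4 = (7120, 960, -4160).
P_1P_2 · (P_1P_3 × P_1P_4) = 0.
The scalar triple product vanishes, so the four points are coplanar.

Yes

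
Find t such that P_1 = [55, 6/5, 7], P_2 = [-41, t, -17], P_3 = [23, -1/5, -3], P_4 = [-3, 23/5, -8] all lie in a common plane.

42/5

The points are coplanar iff P_1P_2 · (P_1P_3 × P_1P_4) = 0.
Expanding, this is linear in t: (100)t + (-840) = 0.
So t = 42/5.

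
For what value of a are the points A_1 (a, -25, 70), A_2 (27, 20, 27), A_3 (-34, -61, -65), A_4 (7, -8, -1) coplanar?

The points are coplanar iff A_1A_2 · (A_1A_3 × A_1A_4) = 0.
Expanding, this is linear in a: (308)a + (-6160) = 0.
So a = 20.

20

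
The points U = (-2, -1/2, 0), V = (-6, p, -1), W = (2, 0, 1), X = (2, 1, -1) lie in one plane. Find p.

-1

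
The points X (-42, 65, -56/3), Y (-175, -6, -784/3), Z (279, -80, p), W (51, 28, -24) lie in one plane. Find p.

-72

Normal to plane XYW: n = (-8600, -69832/3, 11524); plane equation n·P = -4100824/3.
Requiring n·Z = -4100824/3: (11524)p + (-1611640/3) = -4100824/3.
So p = -72.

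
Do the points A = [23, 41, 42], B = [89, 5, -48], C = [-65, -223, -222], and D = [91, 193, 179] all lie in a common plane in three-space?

No

With A as base: AB = (66, -36, -90), AC = (-88, -264, -264), AD = (68, 152, 137).
AC × AD = (3960, -5896, 4576).
AB · (AC × AD) = 61776.
Since 61776 ≠ 0, the four points are not coplanar.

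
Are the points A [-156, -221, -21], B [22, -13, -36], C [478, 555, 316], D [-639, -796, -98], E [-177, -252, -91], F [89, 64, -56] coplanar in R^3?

The plane through A, B, C has normal n = AB × AC = (81736, -69496, 6256) and equation n·P = 2476424.
Checking the remaining points: n·D = 2476424, n·E = 2476424, n·F = 2476424.
All equal 2476424, so all 6 points lie in one plane.

Yes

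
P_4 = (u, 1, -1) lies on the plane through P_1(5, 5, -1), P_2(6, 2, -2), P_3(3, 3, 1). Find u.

A normal to the plane is n = P_1P_2 × P_1P_3 = (-8, 0, -8).
P_4 lies in the plane iff n · P_1P_4 = 0.
This gives (-8)u + (40) = 0, so u = 5.

5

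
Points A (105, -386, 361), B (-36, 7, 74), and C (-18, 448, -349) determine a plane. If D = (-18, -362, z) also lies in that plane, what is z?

Coplanarity requires AB · (AC × AD) = 0.
AB = (-141, 393, -287), AC = (-123, 834, -710); the triple product is linear in z with coefficient -69255 and constant term 28325295.
Setting it to zero: z = 409.

409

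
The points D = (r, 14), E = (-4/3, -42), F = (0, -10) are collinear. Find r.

1

Collinearity: (D − E) must be parallel to (F − E) = (4/3, 32).
Cross-multiplying the components: (r − (-4/3))·(32) = (56)·(4/3).
Solving gives r = 1.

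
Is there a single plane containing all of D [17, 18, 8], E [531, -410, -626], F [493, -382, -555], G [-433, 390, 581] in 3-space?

Yes

A normal to the plane through D, E, F is n = DE × DF = (-12636, -12402, -1872).
The plane has equation n·P = -453024. For G: n·G = -453024.
Equal, so G lies in the plane and all four are coplanar.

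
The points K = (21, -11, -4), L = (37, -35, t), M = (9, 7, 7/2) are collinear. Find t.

Collinearity requires KL × KM = 0; each component is linear in t.
The x-component gives (-18)t + (-252) = 0, so t = -14.
The remaining components then also vanish.

-14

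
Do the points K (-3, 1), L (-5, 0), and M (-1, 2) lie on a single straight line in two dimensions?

Yes

KL = (-2, -1), KM = (2, 1).
det[KL; KM] = (-2)(1) − (-1)(2) = 0.
The determinant is zero, so the points are collinear.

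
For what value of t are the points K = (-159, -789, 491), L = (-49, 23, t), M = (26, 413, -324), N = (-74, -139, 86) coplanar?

-24

The points are coplanar iff KL · (KM × KN) = 0.
Expanding, this is linear in t: (18080)t + (433920) = 0.
So t = -24.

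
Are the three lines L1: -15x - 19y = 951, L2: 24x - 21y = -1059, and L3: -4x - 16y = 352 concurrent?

Intersecting L1 and L2: solving the 2×2 system gives (x, y) = (-52, -9).
Substitute into L3: (-4)(-52) + (-16)(-9) = 352.
This equals 352, so (-52, -9) lies on all three lines and they are concurrent.

Yes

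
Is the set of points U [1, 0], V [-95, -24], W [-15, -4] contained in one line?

Yes

UV = (-96, -24), UW = (-16, -4).
det[UV; UW] = (-96)(-4) − (-24)(-16) = 0.
The determinant is zero, so the points are collinear.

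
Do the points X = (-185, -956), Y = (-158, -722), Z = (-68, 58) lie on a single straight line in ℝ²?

Yes

XY = (27, 234), XZ = (117, 1014).
det[XY; XZ] = (27)(1014) − (234)(117) = 0.
The determinant is zero, so the points are collinear.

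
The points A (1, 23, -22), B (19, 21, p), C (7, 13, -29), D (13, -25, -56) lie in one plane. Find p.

Normal to plane ACD: n = (4, 120, -168); plane equation n·P = 6460.
Requiring n·B = 6460: (-168)p + (2596) = 6460.
So p = -23.

-23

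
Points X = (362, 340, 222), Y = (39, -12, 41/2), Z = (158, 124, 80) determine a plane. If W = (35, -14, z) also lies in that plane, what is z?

The plane through X, Y, Z has equation 6460x − 4760y − 2040z = 267240.
Substituting W: (-2040)z + (292740) = 267240, so z = 25/2.

25/2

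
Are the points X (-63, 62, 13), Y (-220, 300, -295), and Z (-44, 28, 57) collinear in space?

No

XY = (-157, 238, -308), XZ = (19, -34, 44).
Comparing components 3 and 1: (-308)(19) − (-157)(44) = 1056 ≠ 0, so XY and XZ are not parallel and the points are not collinear.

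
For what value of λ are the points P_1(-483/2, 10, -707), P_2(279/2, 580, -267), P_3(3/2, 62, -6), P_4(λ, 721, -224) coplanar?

213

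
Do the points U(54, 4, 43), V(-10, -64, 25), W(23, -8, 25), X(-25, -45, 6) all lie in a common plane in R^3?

The four points are coplanar iff the 3×3 determinant with rows UV, UW, UX is zero.
Rows: (-64, -68, -18), (-31, -12, -18), (-79, -49, -37).
Expanding along the first row: (-64)(-438) − (-68)(-275) + (-18)(571) = -946.
Nonzero ⇒ not coplanar.

No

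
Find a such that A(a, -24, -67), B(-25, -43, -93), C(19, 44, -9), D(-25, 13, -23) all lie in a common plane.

-29

Coplanarity ⇔ det[AB; AC; AD] = 0.
Expanding, this is linear in a: (-1386)a + (-40194) = 0.
So a = -29.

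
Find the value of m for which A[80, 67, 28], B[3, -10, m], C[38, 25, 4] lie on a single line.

-16

Collinearity requires AB × AC = 0; each component is linear in m.
The x-component gives (42)m + (672) = 0, so m = -16.
The remaining components then also vanish.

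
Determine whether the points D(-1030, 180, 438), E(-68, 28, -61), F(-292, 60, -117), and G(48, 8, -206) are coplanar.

Yes

The four points are coplanar iff the 3×3 determinant with rows DE, DF, DG is zero.
Rows: (962, -152, -499), (738, -120, -555), (1078, -172, -644).
Expanding along the first row: (962)(-18180) − (-152)(123018) + (-499)(2424) = 0.
Zero determinant ⇒ coplanar.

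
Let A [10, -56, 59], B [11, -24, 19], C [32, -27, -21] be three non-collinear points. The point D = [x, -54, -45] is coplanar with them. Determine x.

59

Coplanarity requires AB · (AC × AD) = 0.
AB = (1, 32, -40), AC = (22, 29, -80); the triple product is linear in x with coefficient -1400 and constant term 82600.
Setting it to zero: x = 59.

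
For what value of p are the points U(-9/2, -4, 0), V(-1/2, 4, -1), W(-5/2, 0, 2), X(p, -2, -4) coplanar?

-7/2

Coplanarity ⇔ det[UV; UW; UX] = 0.
Expanding, this is linear in p: (20)p + (70) = 0.
So p = -7/2.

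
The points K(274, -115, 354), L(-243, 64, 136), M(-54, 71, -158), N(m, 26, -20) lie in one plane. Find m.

The points are coplanar iff KL · (KM × KN) = 0.
Expanding, this is linear in m: (-51100)m + (766500) = 0.
So m = 15.

15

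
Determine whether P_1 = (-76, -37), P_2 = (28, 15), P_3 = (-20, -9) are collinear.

Yes

P_1P_2 = (104, 52), P_1P_3 = (56, 28).
Checking proportionality: P_1P_3 = 7/13·P_1P_2, so the vectors are parallel and the points are collinear.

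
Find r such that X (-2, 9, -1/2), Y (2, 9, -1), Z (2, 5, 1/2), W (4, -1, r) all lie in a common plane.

5/2

Coplanarity ⇔ det[XY; XZ; XW] = 0.
Expanding, this is linear in r: (-16)r + (40) = 0.
So r = 5/2.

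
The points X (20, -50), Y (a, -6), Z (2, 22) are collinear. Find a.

9

The three points are collinear iff det[XY; XZ] = 0.
This determinant is linear in a: (72)a + (-648) = 0, so a = 9.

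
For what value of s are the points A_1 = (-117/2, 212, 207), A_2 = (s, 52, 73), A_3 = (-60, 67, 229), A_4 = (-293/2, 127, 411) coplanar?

12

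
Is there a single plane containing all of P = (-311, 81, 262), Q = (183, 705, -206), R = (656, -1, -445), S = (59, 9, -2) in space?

Yes

A normal to the plane through P, Q, R is n = PQ × PR = (-479544, -103298, -643916).
The plane has equation n·X = -27934946. For S: n·S = -27934946.
Equal, so S lies in the plane and all four are coplanar.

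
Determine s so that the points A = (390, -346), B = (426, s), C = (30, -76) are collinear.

-373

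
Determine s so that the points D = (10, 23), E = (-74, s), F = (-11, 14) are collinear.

-13

Collinearity: (E − D) must be parallel to (F − D) = (-21, -9).
Cross-multiplying the components: (s − 23)·(-21) = (-84)·(-9).
Solving gives s = -13.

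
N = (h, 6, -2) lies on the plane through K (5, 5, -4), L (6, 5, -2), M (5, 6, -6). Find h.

7

The plane through K, L, M has equation −2x + 2y + 1z = -4.
Substituting N: (-2)h + (10) = -4, so h = 7.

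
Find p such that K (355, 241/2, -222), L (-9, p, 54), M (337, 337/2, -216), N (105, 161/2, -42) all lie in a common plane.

-79/2

Normal to plane KMN: n = (8880, 1740, 12720); plane equation n·P = 538230.
Requiring n·L = 538230: (1740)p + (606960) = 538230.
So p = -79/2.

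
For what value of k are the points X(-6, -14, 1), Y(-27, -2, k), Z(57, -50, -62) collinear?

Collinearity requires XY × XZ = 0; each component is linear in k.
The x-component gives (36)k + (-792) = 0, so k = 22.
The remaining components then also vanish.

22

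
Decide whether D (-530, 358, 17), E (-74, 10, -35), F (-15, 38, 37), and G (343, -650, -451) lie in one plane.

The four points are coplanar iff the 3×3 determinant with rows DE, DF, DG is zero.
Rows: (456, -348, -52), (515, -320, 20), (873, -1008, -468).
Expanding along the first row: (456)(169920) − (-348)(-258480) + (-52)(-239760) = 0.
Zero determinant ⇒ coplanar.

Yes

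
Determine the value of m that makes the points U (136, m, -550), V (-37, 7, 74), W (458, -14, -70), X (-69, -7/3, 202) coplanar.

154/3

Coplanarity ⇔ det[UV; UW; UX] = 0.
Expanding, this is linear in m: (58752)m + (-3015936) = 0.
So m = 154/3.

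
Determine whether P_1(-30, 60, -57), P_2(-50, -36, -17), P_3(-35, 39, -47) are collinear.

No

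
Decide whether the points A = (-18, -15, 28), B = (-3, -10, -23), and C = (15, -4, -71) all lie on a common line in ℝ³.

No

AB = (15, 5, -51), AC = (33, 11, -99).
AB × AC = (66, -198, 0).
The cross product is nonzero, so the points do not lie on one line.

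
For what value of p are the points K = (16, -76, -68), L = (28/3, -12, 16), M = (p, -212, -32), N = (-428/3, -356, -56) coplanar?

-76

Coplanarity ⇔ det[KL; KM; KN] = 0.
Expanding, this is linear in p: (-24288)p + (-1845888) = 0.
So p = -76.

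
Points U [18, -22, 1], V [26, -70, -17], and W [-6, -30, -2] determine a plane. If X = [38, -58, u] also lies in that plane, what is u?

-25/2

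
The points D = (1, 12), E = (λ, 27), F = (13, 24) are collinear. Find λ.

Collinearity: (E − D) must be parallel to (F − D) = (12, 12).
Cross-multiplying the components: (λ − 1)·(12) = (15)·(12).
Solving gives λ = 16.

16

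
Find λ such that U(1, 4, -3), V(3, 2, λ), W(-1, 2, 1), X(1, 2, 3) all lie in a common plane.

Normal to plane UWX: n = (-4, 12, 4); plane equation n·P = 32.
Requiring n·V = 32: (4)λ + (12) = 32.
So λ = 5.

5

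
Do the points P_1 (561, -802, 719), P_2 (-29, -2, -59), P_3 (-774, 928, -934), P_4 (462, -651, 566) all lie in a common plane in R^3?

A normal to the plane through P_1, P_2, P_3 is n = P_1P_2 × P_1P_3 = (23540, 63360, 47300).
The plane has equation n·P = -3600080. For P_4: n·P_4 = -3600080.
Equal, so P_4 lies in the plane and all four are coplanar.

Yes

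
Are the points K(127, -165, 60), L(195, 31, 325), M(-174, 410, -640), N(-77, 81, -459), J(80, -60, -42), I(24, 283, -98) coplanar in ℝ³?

The plane through K, L, M has normal n = KL × KM = (-289575, -32165, 98096) and equation n·P = -25583040.
Checking the remaining points: n·N = -25334154, n·J = -25356132, n·I = -25665903.
Since n·N = -25334154 ≠ -25583040, N is off the plane and the points are not all coplanar.

No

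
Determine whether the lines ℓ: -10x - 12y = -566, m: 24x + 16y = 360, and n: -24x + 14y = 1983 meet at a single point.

No

Intersecting ℓ and m: solving the 2×2 system gives (x, y) = (-37, 78).
Substitute into n: (-24)(-37) + (14)(78) = 1980.
But n requires 1983 ≠ 1980, so the three lines have no common point.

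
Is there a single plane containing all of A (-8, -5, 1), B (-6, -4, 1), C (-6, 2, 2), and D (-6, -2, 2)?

No

A normal to the plane through A, B, C is n = AB × AC = (1, -2, 12).
The plane has equation n·P = 14. For D: n·D = 22.
22 ≠ 14, so D is off the plane.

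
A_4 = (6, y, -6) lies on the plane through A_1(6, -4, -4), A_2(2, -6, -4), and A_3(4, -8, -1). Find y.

-2

The plane through A_1, A_2, A_3 has equation −6x + 12y + 12z = -132.
Substituting A_4: (12)y + (-108) = -132, so y = -2.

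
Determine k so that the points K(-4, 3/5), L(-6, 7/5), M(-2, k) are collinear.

Collinearity: (M − K) must be parallel to (L − K) = (-2, 4/5).
Cross-multiplying the components: (k − 3/5)·(-2) = (2)·(4/5).
Solving gives k = -1/5.

-1/5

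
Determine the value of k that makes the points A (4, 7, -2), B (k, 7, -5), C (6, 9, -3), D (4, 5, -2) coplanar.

Normal to plane ACD: n = (-2, 0, -4); plane equation n·P = 0.
Requiring n·B = 0: (-2)k + (20) = 0.
So k = 10.

10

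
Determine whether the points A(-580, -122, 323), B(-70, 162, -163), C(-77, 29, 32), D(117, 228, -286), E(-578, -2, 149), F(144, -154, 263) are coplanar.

The plane through A, B, C has normal n = AB × AC = (-9258, -96048, -65842) and equation n·P = -4179470.
Checking the remaining points: n·D = -4151318, n·E = -4267238, n·F = -3858206.
Since n·D = -4151318 ≠ -4179470, D is off the plane and the points are not all coplanar.

No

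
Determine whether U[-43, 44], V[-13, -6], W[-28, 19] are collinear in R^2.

Yes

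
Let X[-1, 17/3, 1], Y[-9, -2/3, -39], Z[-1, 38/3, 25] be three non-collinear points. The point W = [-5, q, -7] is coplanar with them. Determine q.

6

Coplanarity requires XY · (XZ × XW) = 0.
XY = (-8, -19/3, -40), XZ = (0, 7, 24); the triple product is linear in q with coefficient 192 and constant term -1152.
Setting it to zero: q = 6.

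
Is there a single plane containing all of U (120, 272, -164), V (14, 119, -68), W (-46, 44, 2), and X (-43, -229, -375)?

With U as base: UV = (-106, -153, 96), UW = (-166, -228, 166), UX = (-163, -501, -211).
UW × UX = (131274, -62084, 46002).
UV · (UW × UX) = 0.
The scalar triple product vanishes, so the four points are coplanar.

Yes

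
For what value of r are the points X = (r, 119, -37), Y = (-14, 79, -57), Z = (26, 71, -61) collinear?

-214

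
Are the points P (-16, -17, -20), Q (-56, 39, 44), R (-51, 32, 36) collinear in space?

PQ = (-40, 56, 64), PR = (-35, 49, 56).
PQ × PR = (0, 0, 0).
The cross product vanishes, so the three points are collinear.

Yes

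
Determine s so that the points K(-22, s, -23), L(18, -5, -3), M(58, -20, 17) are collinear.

10

Direction LM = (40, -15, 20). From the x-coordinate of K, the parameter along the line is τ = (-22 − 18)/40 = -1.
Then s = (-5) + (-1)·(-15) = 10.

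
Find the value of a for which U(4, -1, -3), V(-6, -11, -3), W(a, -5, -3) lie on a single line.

Collinearity requires UV × UW = 0; each component is linear in a.
The z-component gives (10)a + (0) = 0, so a = 0.
The remaining components then also vanish.

0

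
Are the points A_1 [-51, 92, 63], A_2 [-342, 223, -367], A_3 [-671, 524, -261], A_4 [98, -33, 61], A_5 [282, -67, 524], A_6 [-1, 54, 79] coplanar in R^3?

The plane through A_1, A_2, A_3 has normal n = A_1A_2 × A_1A_3 = (143316, 172316, -44492) and equation n·P = 5740960.
Checking the remaining points: n·A_4 = 5644528, n·A_5 = 5556132, n·A_6 = 5646880.
Since n·A_4 = 5644528 ≠ 5740960, A_4 is off the plane and the points are not all coplanar.

No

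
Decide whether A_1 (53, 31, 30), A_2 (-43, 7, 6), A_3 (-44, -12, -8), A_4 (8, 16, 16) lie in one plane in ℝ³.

A normal to the plane through A_1, A_2, A_3 is n = A_1A_2 × A_1A_3 = (-120, -1320, 1800).
The plane has equation n·P = 6720. For A_4: n·A_4 = 6720.
Equal, so A_4 lies in the plane and all four are coplanar.

Yes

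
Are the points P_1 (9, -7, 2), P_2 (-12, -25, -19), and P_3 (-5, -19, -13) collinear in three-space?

No

P_1P_2 = (-21, -18, -21), P_1P_3 = (-14, -12, -15).
Comparing components 2 and 3: (-18)(-15) − (-21)(-12) = 18 ≠ 0, so P_1P_2 and P_1P_3 are not parallel and the points are not collinear.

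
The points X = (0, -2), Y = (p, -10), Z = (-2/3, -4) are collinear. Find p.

The three points are collinear iff det[XY; XZ] = 0.
This determinant is linear in p: (-2)p + (-16/3) = 0, so p = -8/3.

-8/3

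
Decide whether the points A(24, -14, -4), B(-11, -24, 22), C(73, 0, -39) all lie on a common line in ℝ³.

AB = (-35, -10, 26), AC = (49, 14, -35).
AB × AC = (-14, 49, 0).
The cross product is nonzero, so the points do not lie on one line.

No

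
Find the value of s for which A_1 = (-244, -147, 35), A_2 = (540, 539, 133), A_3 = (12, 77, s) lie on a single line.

67

Collinearity requires A_1A_2 × A_1A_3 = 0; each component is linear in s.
The x-component gives (686)s + (-45962) = 0, so s = 67.
The remaining components then also vanish.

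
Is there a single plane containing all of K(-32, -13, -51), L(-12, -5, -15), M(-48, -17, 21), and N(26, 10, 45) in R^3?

A normal to the plane through K, L, M is n = KL × KM = (720, -2016, 48).
The plane has equation n·P = 720. For N: n·N = 720.
Equal, so N lies in the plane and all four are coplanar.

Yes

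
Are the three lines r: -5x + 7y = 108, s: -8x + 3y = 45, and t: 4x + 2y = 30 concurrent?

The three lines meet at one point iff the augmented coefficient matrix [aᵢ bᵢ cᵢ] has rank < 3, i.e. its determinant vanishes.
Here the determinant is -84.
Nonzero, so no common point exists.

No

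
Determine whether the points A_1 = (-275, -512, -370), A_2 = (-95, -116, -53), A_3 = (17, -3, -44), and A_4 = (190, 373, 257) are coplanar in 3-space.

A normal to the plane through A_1, A_2, A_3 is n = A_1A_2 × A_1A_3 = (-32257, 33884, -24012).
The plane has equation n·P = 406507. For A_4: n·A_4 = 338818.
338818 ≠ 406507, so A_4 is off the plane.

No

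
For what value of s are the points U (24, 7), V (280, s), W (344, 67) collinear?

55

Collinearity: (V − U) must be parallel to (W − U) = (320, 60).
Cross-multiplying the components: (s − 7)·(320) = (256)·(60).
Solving gives s = 55.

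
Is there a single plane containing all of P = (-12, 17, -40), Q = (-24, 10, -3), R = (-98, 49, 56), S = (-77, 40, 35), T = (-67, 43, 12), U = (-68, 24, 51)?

The plane through P, Q, R has normal n = PQ × PR = (-1856, -2030, -986) and equation n·X = 27202.
Checking the remaining points: n·S = 27202, n·T = 25230, n·U = 27202.
Since n·T = 25230 ≠ 27202, T is off the plane and the points are not all coplanar.

No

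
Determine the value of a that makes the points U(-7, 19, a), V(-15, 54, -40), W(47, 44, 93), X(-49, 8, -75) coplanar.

2

Coplanarity ⇔ det[UV; UW; UX] = 0.
Expanding, this is linear in a: (3192)a + (-6384) = 0.
So a = 2.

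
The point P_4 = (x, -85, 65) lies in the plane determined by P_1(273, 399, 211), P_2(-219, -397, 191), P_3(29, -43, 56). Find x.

1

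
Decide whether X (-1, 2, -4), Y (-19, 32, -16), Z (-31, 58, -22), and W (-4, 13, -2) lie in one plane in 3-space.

No

The four points are coplanar iff the 3×3 determinant with rows XY, XZ, XW is zero.
Rows: (-18, 30, -12), (-30, 56, -18), (-3, 11, 2).
Expanding along the first row: (-18)(310) − (30)(-114) + (-12)(-162) = -216.
Nonzero ⇒ not coplanar.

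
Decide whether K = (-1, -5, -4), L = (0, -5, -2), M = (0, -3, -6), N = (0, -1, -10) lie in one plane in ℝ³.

Yes

The four points are coplanar iff the 3×3 determinant with rows KL, KM, KN is zero.
Rows: (1, 0, 2), (1, 2, -2), (1, 4, -6).
Expanding along the first row: (1)(-4) − (0)(-4) + (2)(2) = 0.
Zero determinant ⇒ coplanar.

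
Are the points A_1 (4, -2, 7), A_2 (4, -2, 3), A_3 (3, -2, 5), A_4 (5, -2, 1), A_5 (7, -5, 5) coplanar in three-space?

The plane through A_1, A_2, A_3 has normal n = A_1A_2 × A_1A_3 = (0, 4, 0) and equation n·P = -8.
Checking the remaining points: n·A_4 = -8, n·A_5 = -20.
Since n·A_5 = -20 ≠ -8, A_5 is off the plane and the points are not all coplanar.

No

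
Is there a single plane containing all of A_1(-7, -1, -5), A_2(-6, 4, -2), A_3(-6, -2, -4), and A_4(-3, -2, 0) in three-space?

The four points are coplanar iff the 3×3 determinant with rows A_1A_2, A_1A_3, A_1A_4 is zero.
Rows: (1, 5, 3), (1, -1, 1), (4, -1, 5).
Expanding along the first row: (1)(-4) − (5)(1) + (3)(3) = 0.
Zero determinant ⇒ coplanar.

Yes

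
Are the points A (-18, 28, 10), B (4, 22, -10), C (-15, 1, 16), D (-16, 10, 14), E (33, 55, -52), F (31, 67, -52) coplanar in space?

No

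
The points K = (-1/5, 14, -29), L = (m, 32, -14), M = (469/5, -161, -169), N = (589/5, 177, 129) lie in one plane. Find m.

-27/5

Coplanarity ⇔ det[KL; KM; KN] = 0.
Expanding, this is linear in m: (-4830)m + (-26082) = 0.
So m = -27/5.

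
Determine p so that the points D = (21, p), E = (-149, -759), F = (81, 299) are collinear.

23

The three points are collinear iff det[DE; DF] = 0.
This determinant is linear in p: (230)p + (-5290) = 0, so p = 23.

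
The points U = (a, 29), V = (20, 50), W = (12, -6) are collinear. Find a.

The three points are collinear iff det[UV; UW] = 0.
This determinant is linear in a: (56)a + (-952) = 0, so a = 17.

17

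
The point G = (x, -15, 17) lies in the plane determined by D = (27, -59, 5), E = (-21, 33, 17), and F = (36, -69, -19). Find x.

The plane through D, E, F has equation −2088x − 1044y − 348z = 3480.
Substituting G: (-2088)x + (9744) = 3480, so x = 3.

3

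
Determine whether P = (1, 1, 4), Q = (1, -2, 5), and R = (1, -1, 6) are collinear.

PQ = (0, -3, 1), PR = (0, -2, 2).
Comparing components 2 and 3: (-3)(2) − (1)(-2) = -4 ≠ 0, so PQ and PR are not parallel and the points are not collinear.

No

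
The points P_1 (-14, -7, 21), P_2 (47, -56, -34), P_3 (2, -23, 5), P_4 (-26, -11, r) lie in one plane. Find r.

Normal to plane P_1P_2P_3: n = (-96, 96, -192); plane equation n·P = -3360.
Requiring n·P_4 = -3360: (-192)r + (1440) = -3360.
So r = 25.

25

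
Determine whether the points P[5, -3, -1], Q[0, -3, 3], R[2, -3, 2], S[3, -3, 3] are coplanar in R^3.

Yes

The four points are coplanar iff the 3×3 determinant with rows PQ, PR, PS is zero.
Rows: (-5, 0, 4), (-3, 0, 3), (-2, 0, 4).
Expanding along the first row: (-5)(0) − (0)(-6) + (4)(0) = 0.
Zero determinant ⇒ coplanar.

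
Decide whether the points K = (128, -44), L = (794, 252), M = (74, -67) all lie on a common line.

KL = (666, 296), KM = (-54, -23).
det[KL; KM] = (666)(-23) − (296)(-54) = 666.
The determinant is nonzero, so they are not collinear.

No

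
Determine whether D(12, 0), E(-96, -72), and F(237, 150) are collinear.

Yes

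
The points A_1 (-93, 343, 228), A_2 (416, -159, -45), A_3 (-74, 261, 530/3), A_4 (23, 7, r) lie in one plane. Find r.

65/3

Normal to plane A_1A_2A_3: n = (10150/3, 62825/3, -32200); plane equation n·P = -1419775/3.
Requiring n·A_4 = -1419775/3: (-32200)r + (673225/3) = -1419775/3.
So r = 65/3.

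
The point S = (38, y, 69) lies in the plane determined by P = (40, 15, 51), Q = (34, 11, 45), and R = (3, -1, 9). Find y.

-21

A normal to the plane is n = PQ × PR = (72, -30, -52).
S lies in the plane iff n · PS = 0.
This gives (-30)y + (-630) = 0, so y = -21.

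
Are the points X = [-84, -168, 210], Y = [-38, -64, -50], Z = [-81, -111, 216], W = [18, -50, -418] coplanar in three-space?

Yes

A normal to the plane through X, Y, Z is n = XY × XZ = (15444, -1056, 2310).
The plane has equation n·P = -634788. For W: n·W = -634788.
Equal, so W lies in the plane and all four are coplanar.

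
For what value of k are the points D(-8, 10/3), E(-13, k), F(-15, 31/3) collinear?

25/3

The three points are collinear iff det[DE; DF] = 0.
This determinant is linear in k: (7)k + (-175/3) = 0, so k = 25/3.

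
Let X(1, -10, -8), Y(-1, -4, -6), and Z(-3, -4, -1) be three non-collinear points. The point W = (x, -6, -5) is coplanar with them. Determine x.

-1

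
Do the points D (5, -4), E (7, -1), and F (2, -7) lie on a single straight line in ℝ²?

No

DE = (2, 3), DF = (-3, -3).
Twice the signed area of △DEF is (2)(-3) − (3)(-3) = 3.
The area is nonzero, so the three points are not collinear.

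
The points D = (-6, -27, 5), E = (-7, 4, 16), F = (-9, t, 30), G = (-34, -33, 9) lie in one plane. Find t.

43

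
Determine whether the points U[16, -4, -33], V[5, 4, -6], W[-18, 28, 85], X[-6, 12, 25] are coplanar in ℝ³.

No

A normal to the plane through U, V, W is n = UV × UW = (80, 380, -80).
The plane has equation n·P = 2400. For X: n·X = 2080.
2080 ≠ 2400, so X is off the plane.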